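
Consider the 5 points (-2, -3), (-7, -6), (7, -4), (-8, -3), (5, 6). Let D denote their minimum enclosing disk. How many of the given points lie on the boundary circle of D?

The minimum enclosing circle is determined by three boundary points: (-7, -6), (7, -4), (5, 6).
Their circumcentre is (-2/3, -1/3) with r² = 650/9.
The farthest remaining point (-8, -3) is at distance² 548/9 ≤ 650/9.
The points at distance exactly r from the centre are (-7, -6), (7, -4), (5, 6) — 3 points.

3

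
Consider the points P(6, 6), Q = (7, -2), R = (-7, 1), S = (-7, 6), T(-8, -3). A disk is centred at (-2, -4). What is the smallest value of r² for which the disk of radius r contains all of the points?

164

The required radius is the distance from (-2, -4) to the farthest point.
Squared distances: 164, 85, 50, 125, 37.
Maximum is 164, attained at P.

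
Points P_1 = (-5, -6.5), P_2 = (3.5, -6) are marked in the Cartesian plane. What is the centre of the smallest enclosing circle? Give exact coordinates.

The smallest circle enclosing two points has them as diameter endpoints.
Centre = midpoint = (-0.75, -6.25); r² = |P_1P_2|²/4 = 72.5/4 = 18.125.
Centre = (-0.75, -6.25).

(-0.75, -6.25)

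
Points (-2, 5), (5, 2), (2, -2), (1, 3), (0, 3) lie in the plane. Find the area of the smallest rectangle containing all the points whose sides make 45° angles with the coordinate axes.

In coordinates u = x + y, v = x − y the rectangle is axis-aligned; the map (x,y)→(u,v) scales areas by 2.
u-values: 3, 7, 0, 4, 3; range = 7 − 0 = 7.
v-values: -7, 3, 4, -2, -3; range = 4 − (-7) = 11.
Area = (7 × 11) / 2 = 38.5.

38.5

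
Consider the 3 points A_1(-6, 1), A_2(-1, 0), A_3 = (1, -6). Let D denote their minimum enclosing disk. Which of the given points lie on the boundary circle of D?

A_1, A_3

Side lengths²: A_1A_2² = 26, A_1A_3² = 98, A_2A_3² = 40.
Since A_1A_3² = 98 ≥ 40 + 26 = 66, the angle opposite A_1A_3 is not acute, so the smallest enclosing circle has A_1A_3 as diameter.
Centre = midpoint of A_1A_3 = (-2.5, -2.5), r² = 98/4 = 24.5.
The points at distance exactly r from the centre are A_1, A_3 — 2 points.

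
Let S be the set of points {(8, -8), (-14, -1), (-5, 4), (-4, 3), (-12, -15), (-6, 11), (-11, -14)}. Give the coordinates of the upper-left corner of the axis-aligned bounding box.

(-14, 11)

x-range [-14, 8], y-range [-15, 11].
The upper-left corner is (-14, 11).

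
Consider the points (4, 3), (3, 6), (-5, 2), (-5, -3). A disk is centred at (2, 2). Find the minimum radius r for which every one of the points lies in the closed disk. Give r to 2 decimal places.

8.60

The required radius is the distance from (2, 2) to the farthest point.
Squared distances: 5, 17, 49, 74.
Maximum is 74, attained at (-5, -3).
r = √74 ≈ 8.60.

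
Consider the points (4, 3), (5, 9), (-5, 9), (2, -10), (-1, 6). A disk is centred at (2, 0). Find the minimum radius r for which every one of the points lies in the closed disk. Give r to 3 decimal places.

11.402

The required radius is the distance from (2, 0) to the farthest point.
Squared distances: 13, 90, 130, 100, 45.
Maximum is 130, attained at (-5, 9).
r = √130 ≈ 11.402.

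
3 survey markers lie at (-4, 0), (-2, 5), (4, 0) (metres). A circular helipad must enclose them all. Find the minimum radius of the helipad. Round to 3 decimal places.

4.206

Call the three points A, B, C in the order given.
Side lengths²: AB² = 29, AC² = 64, BC² = 61.
Since AC² = 64 < 61 + 29 = 90, the triangle is acute, so the smallest enclosing circle is the circumcircle.
Circumcentre = (0, 1.3), r² = 17.69.
r = √(17.69) ≈ 4.206.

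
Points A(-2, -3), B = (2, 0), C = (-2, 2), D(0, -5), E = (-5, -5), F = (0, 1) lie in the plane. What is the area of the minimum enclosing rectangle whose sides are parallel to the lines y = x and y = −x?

54

In coordinates u = x + y, v = x − y the rectangle is axis-aligned; the map (x,y)→(u,v) scales areas by 2.
u-values: -5, 2, 0, -5, -10, 1; range = 2 − (-10) = 12.
v-values: 1, 2, -4, 5, 0, -1; range = 5 − (-4) = 9.
Area = (12 × 9) / 2 = 54.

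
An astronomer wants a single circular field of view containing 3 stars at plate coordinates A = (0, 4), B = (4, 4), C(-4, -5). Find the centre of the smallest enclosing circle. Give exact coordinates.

(0, -0.5)

Side lengths²: AB² = 16, AC² = 97, BC² = 145.
Since BC² = 145 ≥ 97 + 16 = 113, the angle opposite BC is not acute, so the smallest enclosing circle has BC as diameter.
Centre = midpoint of BC = (0, -0.5), r² = 145/4 = 36.25.
Centre = (0, -0.5).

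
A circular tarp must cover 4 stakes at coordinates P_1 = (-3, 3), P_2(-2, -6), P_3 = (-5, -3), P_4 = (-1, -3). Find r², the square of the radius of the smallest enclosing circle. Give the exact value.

By Welzl's lemma the MEC is supported by two points (diametrically opposite) or three points (on a circumcircle).
The farthest pair is P_1–P_2 with squared distance 82. The circle on this segment as diameter has centre (-2.5, -1.5) and r² = 82/4 = 20.5.
Check P_3: distance² to centre = 8.5 ≤ 20.5, so it lies inside.
All remaining points lie in this disk, and no smaller disk contains both endpoints, so this is the minimum enclosing circle.

20.5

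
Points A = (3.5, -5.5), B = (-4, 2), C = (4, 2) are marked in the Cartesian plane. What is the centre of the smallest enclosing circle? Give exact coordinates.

Side lengths²: AB² = 112.5, AC² = 56.5, BC² = 64.
Since AB² = 112.5 < 64 + 56.5 = 120.5, the triangle is acute, so the smallest enclosing circle is the circumcircle.
Circumcentre = (0, -1.5), r² = 28.25.
Centre = (0, -1.5).

(0, -1.5)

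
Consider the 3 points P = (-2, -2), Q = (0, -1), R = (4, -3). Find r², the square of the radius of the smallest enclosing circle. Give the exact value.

Side lengths²: PQ² = 5, PR² = 37, QR² = 20.
Since PR² = 37 ≥ 20 + 5 = 25, the angle opposite PR is not acute, so the smallest enclosing circle has PR as diameter.
Centre = midpoint of PR = (1, -2.5), r² = 37/4 = 9.25.

9.25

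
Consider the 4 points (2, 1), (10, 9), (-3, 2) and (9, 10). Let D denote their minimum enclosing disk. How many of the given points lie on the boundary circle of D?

2

The farthest pair is (10, 9)–(-3, 2) with squared distance 218. The circle on this segment as diameter has centre (3.5, 5.5) and r² = 218/4 = 54.5.
Check (2, 1): distance² to centre = 22.5 ≤ 54.5, so it lies inside.
All remaining points lie in this disk, and no smaller disk contains both endpoints, so this is the minimum enclosing circle.
The points at distance exactly r from the centre are (10, 9), (-3, 2) — 2 points.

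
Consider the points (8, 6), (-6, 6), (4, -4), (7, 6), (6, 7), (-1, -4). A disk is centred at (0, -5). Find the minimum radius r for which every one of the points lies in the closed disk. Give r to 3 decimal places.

13.601

The required radius is the distance from (0, -5) to the farthest point.
Squared distances: 185, 157, 17, 170, 180, 2.
Maximum is 185, attained at (8, 6).
r = √185 ≈ 13.601.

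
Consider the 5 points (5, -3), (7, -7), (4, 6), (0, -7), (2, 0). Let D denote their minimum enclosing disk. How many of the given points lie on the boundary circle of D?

3

The minimum enclosing circle of a finite set is fixed by two of the points (as a diameter) or three (as a circumcircle).
The minimum enclosing circle is determined by three boundary points: (7, -7), (4, 6), (0, -7).
Their circumcentre is (3.5, -25/26) with r² = 16465/338.
The farthest remaining point (5, -3) is at distance² 2165/338 ≤ 16465/338.
The points at distance exactly r from the centre are (7, -7), (4, 6), (0, -7) — 3 points.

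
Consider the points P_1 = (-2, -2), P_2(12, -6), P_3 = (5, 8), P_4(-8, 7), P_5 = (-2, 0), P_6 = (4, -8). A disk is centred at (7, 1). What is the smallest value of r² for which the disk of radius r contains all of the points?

261

The required radius is the distance from (7, 1) to the farthest point.
Squared distances: 90, 74, 53, 261, 82, 90.
Maximum is 261, attained at P_4.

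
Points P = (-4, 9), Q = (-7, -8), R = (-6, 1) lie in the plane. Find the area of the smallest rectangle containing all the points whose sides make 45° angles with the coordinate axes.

140

In coordinates u = x + y, v = x − y the rectangle is axis-aligned; the map (x,y)→(u,v) scales areas by 2.
u-values: 5, -15, -5; range = 5 − (-15) = 20.
v-values: -13, 1, -7; range = 1 − (-13) = 14.
Area = (20 × 14) / 2 = 140.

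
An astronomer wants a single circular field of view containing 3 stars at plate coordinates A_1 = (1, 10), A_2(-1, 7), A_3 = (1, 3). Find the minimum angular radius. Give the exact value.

Side lengths²: A_1A_2² = 13, A_1A_3² = 49, A_2A_3² = 20.
Since A_1A_3² = 49 ≥ 20 + 13 = 33, the angle opposite A_1A_3 is not acute, so the smallest enclosing circle has A_1A_3 as diameter.
Centre = midpoint of A_1A_3 = (1, 6.5), r² = 49/4 = 12.25.
r = √(12.25) = 3.5.

3.5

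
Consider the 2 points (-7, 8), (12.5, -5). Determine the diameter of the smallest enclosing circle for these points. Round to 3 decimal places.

23.436

The smallest circle enclosing two points has them as diameter endpoints.
Centre = midpoint = (2.75, 1.5); r² = |(-7, 8)−(12.5, -5)|²/4 = 549.25/4 = 137.3125.
Diameter = 2r = 2√(137.3125) ≈ 23.436.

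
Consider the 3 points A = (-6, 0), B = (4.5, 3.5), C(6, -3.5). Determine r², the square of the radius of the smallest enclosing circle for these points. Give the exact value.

Side lengths²: AB² = 122.5, AC² = 156.25, BC² = 51.25.
Since AC² = 156.25 < 122.5 + 51.25 = 173.75, the triangle is acute, so the smallest enclosing circle is the circumcircle.
Circumcentre = (7/36, -13/12), r² = 25625/648.

25625/648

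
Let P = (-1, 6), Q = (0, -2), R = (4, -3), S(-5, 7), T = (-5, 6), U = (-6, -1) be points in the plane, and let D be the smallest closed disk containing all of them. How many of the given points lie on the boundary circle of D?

By Welzl's lemma the MEC is supported by two points (diametrically opposite) or three points (on a circumcircle).
The farthest pair is R–S with squared distance 181. The circle on this segment as diameter has centre (-0.5, 2) and r² = 181/4 = 45.25.
Check P: distance² to centre = 16.25 ≤ 45.25, so it lies inside.
All remaining points lie in this disk, and no smaller disk contains both endpoints, so this is the minimum enclosing circle.
The points at distance exactly r from the centre are R, S — 2 points.

2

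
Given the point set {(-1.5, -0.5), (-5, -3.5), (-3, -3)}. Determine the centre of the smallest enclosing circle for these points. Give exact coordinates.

Call the three points A, B, C in the order given.
Side lengths²: AB² = 21.25, AC² = 8.5, BC² = 4.25.
Since AB² = 21.25 ≥ 8.5 + 4.25 = 12.75, the angle opposite AB is not acute, so the smallest enclosing circle has AB as diameter.
Centre = midpoint of AB = (-3.25, -2), r² = 21.25/4 = 5.3125.
Centre = (-3.25, -2).

(-3.25, -2)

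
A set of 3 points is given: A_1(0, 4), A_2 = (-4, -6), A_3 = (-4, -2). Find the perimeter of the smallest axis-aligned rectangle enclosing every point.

28

Width = max x − min x = 0 − (-4) = 4.
Height = max y − min y = 4 − (-6) = 10.
Perimeter = 2(4 + 10) = 28.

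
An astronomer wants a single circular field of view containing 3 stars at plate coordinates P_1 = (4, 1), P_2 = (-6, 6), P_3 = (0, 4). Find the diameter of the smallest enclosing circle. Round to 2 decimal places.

11.18

Side lengths²: P_1P_2² = 125, P_1P_3² = 25, P_2P_3² = 40.
Since P_1P_2² = 125 ≥ 40 + 25 = 65, the angle opposite P_1P_2 is not acute, so the smallest enclosing circle has P_1P_2 as diameter.
Centre = midpoint of P_1P_2 = (-1, 3.5), r² = 125/4 = 31.25.
Diameter = 2r = 2√(31.25) ≈ 11.18.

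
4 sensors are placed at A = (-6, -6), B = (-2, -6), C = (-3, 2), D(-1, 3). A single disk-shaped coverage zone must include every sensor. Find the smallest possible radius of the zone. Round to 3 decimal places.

The farthest pair is A–D with squared distance 106. The circle on this segment as diameter has centre (-3.5, -1.5) and r² = 106/4 = 26.5.
Check B: distance² to centre = 22.5 ≤ 26.5, so it lies inside.
All remaining points lie in this disk, and no smaller disk contains both endpoints, so this is the minimum enclosing circle.
r = √(26.5) ≈ 5.148.

5.148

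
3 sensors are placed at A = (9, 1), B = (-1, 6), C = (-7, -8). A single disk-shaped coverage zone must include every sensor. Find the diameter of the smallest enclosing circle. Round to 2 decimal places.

Side lengths²: AB² = 125, AC² = 337, BC² = 232.
Since AC² = 337 < 232 + 125 = 357, the triangle is acute, so the smallest enclosing circle is the circumcircle.
Circumcentre = (25/34, -103/34), r² = 48865/578.
Diameter = 2r = 2√(48865/578) ≈ 18.39.

18.39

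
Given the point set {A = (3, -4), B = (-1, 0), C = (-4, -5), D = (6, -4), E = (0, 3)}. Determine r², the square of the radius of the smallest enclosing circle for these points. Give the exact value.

42925/1444

A smallest enclosing disk is always determined by at most three of the input points on its boundary.
The minimum enclosing circle is determined by three boundary points: C, D, E.
Their circumcentre is (15/19, -91/38) with r² = 42925/1444.
The farthest remaining point B is at distance² 12905/1444 ≤ 42925/1444.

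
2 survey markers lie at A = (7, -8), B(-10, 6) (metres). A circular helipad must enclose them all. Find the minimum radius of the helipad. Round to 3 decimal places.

11.011

The smallest circle enclosing two points has them as diameter endpoints.
Centre = midpoint = (-1.5, -1); r² = |AB|²/4 = 485/4 = 121.25.
r = √(121.25) ≈ 11.011.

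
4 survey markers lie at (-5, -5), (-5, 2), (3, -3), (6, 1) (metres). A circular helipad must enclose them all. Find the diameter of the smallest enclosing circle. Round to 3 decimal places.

A smallest enclosing disk is always determined by at most three of the input points on its boundary.
The minimum enclosing circle is determined by three boundary points: (-5, -5), (-5, 2), (6, 1).
Their circumcentre is (5/22, -1.5) with r² = 9577/242.
The farthest remaining point (3, -3) is at distance² 2405/242 ≤ 9577/242.
Diameter = 2r = 2√(9577/242) ≈ 12.582.

12.582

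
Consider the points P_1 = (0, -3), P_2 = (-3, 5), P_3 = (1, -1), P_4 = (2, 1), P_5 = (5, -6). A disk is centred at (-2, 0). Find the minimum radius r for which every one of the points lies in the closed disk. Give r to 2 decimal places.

The required radius is the distance from (-2, 0) to the farthest point.
Squared distances: 13, 26, 10, 17, 85.
Maximum is 85, attained at P_5.
r = √85 ≈ 9.22.

9.22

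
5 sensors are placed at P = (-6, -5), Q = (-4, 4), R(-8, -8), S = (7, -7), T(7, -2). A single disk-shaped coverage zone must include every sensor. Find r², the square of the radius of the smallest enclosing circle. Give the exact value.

70.625

A smallest enclosing disk is always determined by at most three of the input points on its boundary.
The minimum enclosing circle is determined by three boundary points: Q, R, S.
Their circumcentre is (-0.75, -3.75) with r² = 70.625.
The farthest remaining point T is at distance² 63.125 ≤ 70.625.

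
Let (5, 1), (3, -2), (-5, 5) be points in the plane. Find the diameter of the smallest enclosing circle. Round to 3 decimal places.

10.863

Call the three points A, B, C in the order given.
Side lengths²: AB² = 13, AC² = 116, BC² = 113.
Since AC² = 116 < 113 + 13 = 126, the triangle is acute, so the smallest enclosing circle is the circumcircle.
Circumcentre = (-5/19, 89/38), r² = 42601/1444.
Diameter = 2r = 2√(42601/1444) ≈ 10.863.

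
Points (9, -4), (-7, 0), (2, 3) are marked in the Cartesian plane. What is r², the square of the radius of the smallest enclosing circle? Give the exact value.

Call the three points A, B, C in the order given.
Side lengths²: AB² = 272, AC² = 98, BC² = 90.
Since AB² = 272 ≥ 98 + 90 = 188, the angle opposite AB is not acute, so the smallest enclosing circle has AB as diameter.
Centre = midpoint of AB = (1, -2), r² = 272/4 = 68.

68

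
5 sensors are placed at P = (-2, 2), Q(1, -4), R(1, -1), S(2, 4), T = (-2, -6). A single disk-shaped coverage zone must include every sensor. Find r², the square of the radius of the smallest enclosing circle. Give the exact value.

A smallest enclosing disk is always determined by at most three of the input points on its boundary.
The farthest pair is S–T with squared distance 116. The circle on this segment as diameter has centre (0, -1) and r² = 116/4 = 29.
Check P: distance² to centre = 13 ≤ 29, so it lies inside.
All remaining points lie in this disk, and no smaller disk contains both endpoints, so this is the minimum enclosing circle.

29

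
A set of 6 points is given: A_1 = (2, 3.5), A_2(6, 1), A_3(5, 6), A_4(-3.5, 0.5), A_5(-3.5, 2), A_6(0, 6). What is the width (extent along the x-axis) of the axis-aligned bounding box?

max x = 6, min x = -3.5, so width = 9.5.

9.5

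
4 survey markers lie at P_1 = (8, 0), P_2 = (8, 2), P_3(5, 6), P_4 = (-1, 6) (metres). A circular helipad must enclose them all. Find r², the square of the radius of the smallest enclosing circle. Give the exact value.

The farthest pair is P_1–P_4 with squared distance 117. The circle on this segment as diameter has centre (3.5, 3) and r² = 117/4 = 29.25.
Check P_2: distance² to centre = 21.25 ≤ 29.25, so it lies inside.
All remaining points lie in this disk, and no smaller disk contains both endpoints, so this is the minimum enclosing circle.

29.25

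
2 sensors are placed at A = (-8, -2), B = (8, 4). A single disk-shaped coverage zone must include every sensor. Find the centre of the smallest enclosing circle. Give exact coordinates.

(0, 1)

The smallest circle enclosing two points has them as diameter endpoints.
Centre = midpoint = (0, 1); r² = |AB|²/4 = 292/4 = 73.
Centre = (0, 1).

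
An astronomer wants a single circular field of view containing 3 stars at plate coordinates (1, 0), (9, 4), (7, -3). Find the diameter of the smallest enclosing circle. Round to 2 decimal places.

Call the three points A, B, C in the order given.
Side lengths²: AB² = 80, AC² = 45, BC² = 53.
Since AB² = 80 < 53 + 45 = 98, the triangle is acute, so the smallest enclosing circle is the circumcircle.
Circumcentre = (5.375, 1.25), r² = 20.703125.
Diameter = 2r = 2√(20.703125) ≈ 9.10.

9.10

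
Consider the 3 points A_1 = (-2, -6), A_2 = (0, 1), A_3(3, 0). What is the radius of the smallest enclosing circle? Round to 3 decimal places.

3.909

Side lengths²: A_1A_2² = 53, A_1A_3² = 61, A_2A_3² = 10.
Since A_1A_3² = 61 < 53 + 10 = 63, the triangle is acute, so the smallest enclosing circle is the circumcircle.
Circumcentre = (17/46, -133/46), r² = 16165/1058.
r = √(16165/1058) ≈ 3.909.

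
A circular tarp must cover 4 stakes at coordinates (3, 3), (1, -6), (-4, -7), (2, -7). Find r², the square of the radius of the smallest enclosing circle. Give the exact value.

A smallest enclosing disk is always determined by at most three of the input points on its boundary.
The farthest pair is (3, 3)–(-4, -7) with squared distance 149. The circle on this segment as diameter has centre (-0.5, -2) and r² = 149/4 = 37.25.
Check (1, -6): distance² to centre = 18.25 ≤ 37.25, so it lies inside.
All remaining points lie in this disk, and no smaller disk contains both endpoints, so this is the minimum enclosing circle.

37.25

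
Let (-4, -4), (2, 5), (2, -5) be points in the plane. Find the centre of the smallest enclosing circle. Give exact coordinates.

(-0.25, 0)

Call the three points A, B, C in the order given.
Side lengths²: AB² = 117, AC² = 37, BC² = 100.
Since AB² = 117 < 100 + 37 = 137, the triangle is acute, so the smallest enclosing circle is the circumcircle.
Circumcentre = (-0.25, 0), r² = 30.0625.
Centre = (-0.25, 0).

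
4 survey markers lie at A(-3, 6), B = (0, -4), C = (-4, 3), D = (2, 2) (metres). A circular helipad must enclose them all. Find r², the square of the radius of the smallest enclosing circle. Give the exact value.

27.25

The minimum enclosing circle of a finite set is fixed by two of the points (as a diameter) or three (as a circumcircle).
The farthest pair is A–B with squared distance 109. The circle on this segment as diameter has centre (-1.5, 1) and r² = 109/4 = 27.25.
Check C: distance² to centre = 10.25 ≤ 27.25, so it lies inside.
All remaining points lie in this disk, and no smaller disk contains both endpoints, so this is the minimum enclosing circle.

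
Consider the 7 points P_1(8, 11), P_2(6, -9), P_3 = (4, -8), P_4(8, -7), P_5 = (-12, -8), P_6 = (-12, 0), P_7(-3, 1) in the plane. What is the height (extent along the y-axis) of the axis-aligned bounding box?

20

max y = 11, min y = -9, so height = 20.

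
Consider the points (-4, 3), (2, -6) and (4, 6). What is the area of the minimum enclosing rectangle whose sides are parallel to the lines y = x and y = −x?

In coordinates u = x + y, v = x − y the rectangle is axis-aligned; the map (x,y)→(u,v) scales areas by 2.
u-values: -1, -4, 10; range = 10 − (-4) = 14.
v-values: -7, 8, -2; range = 8 − (-7) = 15.
Area = (14 × 15) / 2 = 105.

105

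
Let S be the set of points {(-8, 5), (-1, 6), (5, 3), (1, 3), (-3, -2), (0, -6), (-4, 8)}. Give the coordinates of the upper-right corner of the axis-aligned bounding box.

x-range [-8, 5], y-range [-6, 8].
The upper-right corner is (5, 8).

(5, 8)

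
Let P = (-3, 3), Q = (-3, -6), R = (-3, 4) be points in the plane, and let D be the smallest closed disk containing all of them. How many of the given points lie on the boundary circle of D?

2

Side lengths²: PQ² = 81, PR² = 1, QR² = 100.
Since QR² = 100 ≥ 81 + 1 = 82, the angle opposite QR is not acute, so the smallest enclosing circle has QR as diameter.
Centre = midpoint of QR = (-3, -1), r² = 100/4 = 25.
The points at distance exactly r from the centre are Q, R — 2 points.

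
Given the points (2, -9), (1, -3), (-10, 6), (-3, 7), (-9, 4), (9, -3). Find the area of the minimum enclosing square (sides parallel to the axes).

The bounding box has width 19 and height 16.
An axis-aligned square enclosing the set must have side ≥ max(width, height).
So the minimum side is max(19, 16) = 19.
Area = 19² = 361.

361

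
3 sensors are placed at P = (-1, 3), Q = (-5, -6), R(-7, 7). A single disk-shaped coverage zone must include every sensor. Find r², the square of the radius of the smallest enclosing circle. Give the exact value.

Side lengths²: PQ² = 97, PR² = 52, QR² = 173.
Since QR² = 173 ≥ 97 + 52 = 149, the angle opposite QR is not acute, so the smallest enclosing circle has QR as diameter.
Centre = midpoint of QR = (-6, 0.5), r² = 173/4 = 43.25.

43.25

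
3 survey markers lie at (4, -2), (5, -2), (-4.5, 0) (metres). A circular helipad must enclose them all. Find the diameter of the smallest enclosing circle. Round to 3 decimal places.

Call the three points A, B, C in the order given.
Side lengths²: AB² = 1, AC² = 76.25, BC² = 94.25.
Since BC² = 94.25 ≥ 76.25 + 1 = 77.25, the angle opposite BC is not acute, so the smallest enclosing circle has BC as diameter.
Centre = midpoint of BC = (0.25, -1), r² = 94.25/4 = 23.5625.
Diameter = 2r = 2√(23.5625) ≈ 9.708.

9.708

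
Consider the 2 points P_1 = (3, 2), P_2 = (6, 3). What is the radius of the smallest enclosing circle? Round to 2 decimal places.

1.58

The smallest circle enclosing two points has them as diameter endpoints.
Centre = midpoint = (4.5, 2.5); r² = |P_1P_2|²/4 = 10/4 = 2.5.
r = √(2.5) ≈ 1.58.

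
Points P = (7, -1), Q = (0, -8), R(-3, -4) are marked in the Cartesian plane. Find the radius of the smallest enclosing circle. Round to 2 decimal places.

Side lengths²: PQ² = 98, PR² = 109, QR² = 25.
Since PR² = 109 < 98 + 25 = 123, the triangle is acute, so the smallest enclosing circle is the circumcircle.
Circumcentre = (31/14, -45/14), r² = 2725/98.
r = √(2725/98) ≈ 5.27.

5.27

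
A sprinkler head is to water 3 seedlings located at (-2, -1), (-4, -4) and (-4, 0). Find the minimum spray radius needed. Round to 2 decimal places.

2.02

Call the three points A, B, C in the order given.
Side lengths²: AB² = 13, AC² = 5, BC² = 16.
Since BC² = 16 < 13 + 5 = 18, the triangle is acute, so the smallest enclosing circle is the circumcircle.
Circumcentre = (-3.75, -2), r² = 4.0625.
r = √(4.0625) ≈ 2.02.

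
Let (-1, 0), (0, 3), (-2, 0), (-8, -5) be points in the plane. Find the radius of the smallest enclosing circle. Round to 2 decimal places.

5.66

The farthest pair is (0, 3)–(-8, -5) with squared distance 128. The circle on this segment as diameter has centre (-4, -1) and r² = 128/4 = 32.
Check (-1, 0): distance² to centre = 10 ≤ 32, so it lies inside.
All remaining points lie in this disk, and no smaller disk contains both endpoints, so this is the minimum enclosing circle.
r = √32 ≈ 5.66.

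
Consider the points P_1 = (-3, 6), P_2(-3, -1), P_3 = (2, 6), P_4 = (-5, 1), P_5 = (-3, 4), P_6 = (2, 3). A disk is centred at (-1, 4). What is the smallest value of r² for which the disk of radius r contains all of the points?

The required radius is the distance from (-1, 4) to the farthest point.
Squared distances: 8, 29, 13, 25, 4, 10.
Maximum is 29, attained at P_2.

29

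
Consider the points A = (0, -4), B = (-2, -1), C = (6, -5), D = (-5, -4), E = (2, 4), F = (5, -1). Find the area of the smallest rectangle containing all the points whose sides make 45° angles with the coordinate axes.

97.5

In coordinates u = x + y, v = x − y the rectangle is axis-aligned; the map (x,y)→(u,v) scales areas by 2.
u-values: -4, -3, 1, -9, 6, 4; range = 6 − (-9) = 15.
v-values: 4, -1, 11, -1, -2, 6; range = 11 − (-2) = 13.
Area = (15 × 13) / 2 = 97.5.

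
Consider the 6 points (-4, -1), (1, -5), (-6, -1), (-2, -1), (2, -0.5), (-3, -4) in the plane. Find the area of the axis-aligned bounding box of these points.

36

x ranges over [-6, 2], width 8.
y ranges over [-5, -0.5], height 4.5.
Area = 8 × 4.5 = 36.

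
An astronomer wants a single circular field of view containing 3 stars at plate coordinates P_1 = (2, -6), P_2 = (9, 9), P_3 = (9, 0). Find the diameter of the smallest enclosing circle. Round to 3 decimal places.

16.553

Side lengths²: P_1P_2² = 274, P_1P_3² = 85, P_2P_3² = 81.
Since P_1P_2² = 274 ≥ 85 + 81 = 166, the angle opposite P_1P_2 is not acute, so the smallest enclosing circle has P_1P_2 as diameter.
Centre = midpoint of P_1P_2 = (5.5, 1.5), r² = 274/4 = 68.5.
Diameter = 2r = 2√(68.5) ≈ 16.553.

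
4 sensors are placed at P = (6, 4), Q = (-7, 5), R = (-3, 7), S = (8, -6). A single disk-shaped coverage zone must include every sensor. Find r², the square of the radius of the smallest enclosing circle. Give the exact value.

The minimum enclosing circle of a finite set is fixed by two of the points (as a diameter) or three (as a circumcircle).
The farthest pair is Q–S with squared distance 346. The circle on this segment as diameter has centre (0.5, -0.5) and r² = 346/4 = 86.5.
Check P: distance² to centre = 50.5 ≤ 86.5, so it lies inside.
All remaining points lie in this disk, and no smaller disk contains both endpoints, so this is the minimum enclosing circle.

86.5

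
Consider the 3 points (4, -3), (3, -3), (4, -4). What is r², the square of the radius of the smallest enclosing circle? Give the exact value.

Call the three points A, B, C in the order given.
Side lengths²: AB² = 1, AC² = 1, BC² = 2.
Since BC² = 2 ≥ 1 + 1 = 2, the angle opposite BC is not acute, so the smallest enclosing circle has BC as diameter.
Centre = midpoint of BC = (3.5, -3.5), r² = 2/4 = 0.5.

0.5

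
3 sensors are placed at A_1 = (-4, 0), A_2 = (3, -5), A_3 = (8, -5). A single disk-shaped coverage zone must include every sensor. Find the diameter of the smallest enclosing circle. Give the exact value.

13

Side lengths²: A_1A_2² = 74, A_1A_3² = 169, A_2A_3² = 25.
Since A_1A_3² = 169 ≥ 74 + 25 = 99, the angle opposite A_1A_3 is not acute, so the smallest enclosing circle has A_1A_3 as diameter.
Centre = midpoint of A_1A_3 = (2, -2.5), r² = 169/4 = 42.25.
Diameter = 2r = 2√(42.25) = 13.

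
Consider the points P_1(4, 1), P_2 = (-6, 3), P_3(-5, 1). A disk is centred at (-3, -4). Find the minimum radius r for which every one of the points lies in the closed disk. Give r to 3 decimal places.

The required radius is the distance from (-3, -4) to the farthest point.
Squared distances: 74, 58, 29.
Maximum is 74, attained at P_1.
r = √74 ≈ 8.602.

8.602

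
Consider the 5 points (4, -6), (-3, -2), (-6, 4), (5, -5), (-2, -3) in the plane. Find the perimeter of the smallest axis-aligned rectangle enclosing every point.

42

Width = max x − min x = 5 − (-6) = 11.
Height = max y − min y = 4 − (-6) = 10.
Perimeter = 2(11 + 10) = 42.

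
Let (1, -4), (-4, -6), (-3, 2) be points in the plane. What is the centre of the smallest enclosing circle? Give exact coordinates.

Call the three points A, B, C in the order given.
Side lengths²: AB² = 29, AC² = 52, BC² = 65.
Since BC² = 65 < 52 + 29 = 81, the triangle is acute, so the smallest enclosing circle is the circumcircle.
Circumcentre = (-101/38, -40/19), r² = 24505/1444.
Centre = (-101/38, -40/19).

(-101/38, -40/19)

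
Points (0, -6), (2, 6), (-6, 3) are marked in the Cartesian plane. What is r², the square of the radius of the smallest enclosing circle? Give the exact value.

35113/900

Call the three points A, B, C in the order given.
Side lengths²: AB² = 148, AC² = 117, BC² = 73.
Since AB² = 148 < 117 + 73 = 190, the triangle is acute, so the smallest enclosing circle is the circumcircle.
Circumcentre = (-0.4, 7/30), r² = 35113/900.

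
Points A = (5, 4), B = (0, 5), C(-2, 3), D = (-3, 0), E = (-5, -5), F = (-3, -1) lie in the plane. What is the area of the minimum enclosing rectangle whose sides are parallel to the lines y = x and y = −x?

57

In coordinates u = x + y, v = x − y the rectangle is axis-aligned; the map (x,y)→(u,v) scales areas by 2.
u-values: 9, 5, 1, -3, -10, -4; range = 9 − (-10) = 19.
v-values: 1, -5, -5, -3, 0, -2; range = 1 − (-5) = 6.
Area = (19 × 6) / 2 = 57.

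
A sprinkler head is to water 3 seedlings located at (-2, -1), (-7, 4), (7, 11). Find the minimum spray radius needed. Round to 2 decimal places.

Call the three points A, B, C in the order given.
Side lengths²: AB² = 50, AC² = 225, BC² = 245.
Since BC² = 245 < 225 + 50 = 275, the triangle is acute, so the smallest enclosing circle is the circumcircle.
Circumcentre = (0.5, 6.5), r² = 62.5.
r = √(62.5) ≈ 7.91.

7.91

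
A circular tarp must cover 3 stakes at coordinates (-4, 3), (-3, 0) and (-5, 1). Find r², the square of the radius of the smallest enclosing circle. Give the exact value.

Call the three points A, B, C in the order given.
Side lengths²: AB² = 10, AC² = 5, BC² = 5.
Since AB² = 10 ≥ 5 + 5 = 10, the angle opposite AB is not acute, so the smallest enclosing circle has AB as diameter.
Centre = midpoint of AB = (-3.5, 1.5), r² = 10/4 = 2.5.

2.5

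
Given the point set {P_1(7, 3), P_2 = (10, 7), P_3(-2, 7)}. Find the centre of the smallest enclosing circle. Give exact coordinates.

Side lengths²: P_1P_2² = 25, P_1P_3² = 97, P_2P_3² = 144.
Since P_2P_3² = 144 ≥ 97 + 25 = 122, the angle opposite P_2P_3 is not acute, so the smallest enclosing circle has P_2P_3 as diameter.
Centre = midpoint of P_2P_3 = (4, 7), r² = 144/4 = 36.
Centre = (4, 7).

(4, 7)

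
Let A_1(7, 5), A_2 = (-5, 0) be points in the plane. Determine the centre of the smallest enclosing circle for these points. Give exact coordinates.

(1, 2.5)

The smallest circle enclosing two points has them as diameter endpoints.
Centre = midpoint = (1, 2.5); r² = |A_1A_2|²/4 = 169/4 = 42.25.
Centre = (1, 2.5).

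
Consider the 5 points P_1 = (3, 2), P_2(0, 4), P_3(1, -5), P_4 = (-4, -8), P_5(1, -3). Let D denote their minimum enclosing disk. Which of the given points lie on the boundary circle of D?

A smallest enclosing disk is always determined by at most three of the input points on its boundary.
The minimum enclosing circle is determined by three boundary points: P_1, P_2, P_4.
Their circumcentre is (-41/22, -45/22) with r² = 9685/242.
The farthest remaining point P_3 is at distance² 4097/242 ≤ 9685/242.
The points at distance exactly r from the centre are P_1, P_2, P_4 — 3 points.

P_1, P_2, P_4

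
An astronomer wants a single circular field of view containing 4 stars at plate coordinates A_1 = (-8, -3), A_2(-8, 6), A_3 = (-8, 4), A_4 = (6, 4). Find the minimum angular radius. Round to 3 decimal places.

By Welzl's lemma the MEC is supported by two points (diametrically opposite) or three points (on a circumcircle).
The minimum enclosing circle is determined by three boundary points: A_1, A_2, A_4.
Their circumcentre is (-1.5, 1.5) with r² = 62.5.
The farthest remaining point A_3 is at distance² 48.5 ≤ 62.5.
r = √(62.5) ≈ 7.906.

7.906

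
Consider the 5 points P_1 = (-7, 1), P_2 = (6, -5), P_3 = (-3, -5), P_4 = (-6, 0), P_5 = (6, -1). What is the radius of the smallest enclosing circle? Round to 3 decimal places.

7.159

The farthest pair is P_1–P_2 with squared distance 205. The circle on this segment as diameter has centre (-0.5, -2) and r² = 205/4 = 51.25.
Check P_3: distance² to centre = 15.25 ≤ 51.25, so it lies inside.
All remaining points lie in this disk, and no smaller disk contains both endpoints, so this is the minimum enclosing circle.
r = √(51.25) ≈ 7.159.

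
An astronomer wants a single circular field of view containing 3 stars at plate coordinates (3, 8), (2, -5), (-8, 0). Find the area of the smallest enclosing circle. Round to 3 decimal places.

169.415

Call the three points A, B, C in the order given.
Side lengths²: AB² = 170, AC² = 185, BC² = 125.
Since AC² = 185 < 170 + 125 = 295, the triangle is acute, so the smallest enclosing circle is the circumcircle.
Circumcentre = (-47/54, 95/54), r² = 78625/1458.
Area = π·r² = π·78625/1458 ≈ 169.415.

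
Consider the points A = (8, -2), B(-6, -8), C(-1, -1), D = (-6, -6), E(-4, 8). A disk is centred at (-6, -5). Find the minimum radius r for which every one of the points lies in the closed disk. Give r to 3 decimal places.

14.318

The required radius is the distance from (-6, -5) to the farthest point.
Squared distances: 205, 9, 41, 1, 173.
Maximum is 205, attained at A.
r = √205 ≈ 14.318.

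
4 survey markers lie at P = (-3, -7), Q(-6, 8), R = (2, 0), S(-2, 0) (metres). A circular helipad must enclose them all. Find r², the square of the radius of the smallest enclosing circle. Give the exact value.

58.5

The minimum enclosing circle of a finite set is fixed by two of the points (as a diameter) or three (as a circumcircle).
The farthest pair is P–Q with squared distance 234. The circle on this segment as diameter has centre (-4.5, 0.5) and r² = 234/4 = 58.5.
Check R: distance² to centre = 42.5 ≤ 58.5, so it lies inside.
All remaining points lie in this disk, and no smaller disk contains both endpoints, so this is the minimum enclosing circle.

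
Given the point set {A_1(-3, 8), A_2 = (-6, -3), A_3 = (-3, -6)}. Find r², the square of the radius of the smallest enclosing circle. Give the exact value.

49

Side lengths²: A_1A_2² = 130, A_1A_3² = 196, A_2A_3² = 18.
Since A_1A_3² = 196 ≥ 130 + 18 = 148, the angle opposite A_1A_3 is not acute, so the smallest enclosing circle has A_1A_3 as diameter.
Centre = midpoint of A_1A_3 = (-3, 1), r² = 196/4 = 49.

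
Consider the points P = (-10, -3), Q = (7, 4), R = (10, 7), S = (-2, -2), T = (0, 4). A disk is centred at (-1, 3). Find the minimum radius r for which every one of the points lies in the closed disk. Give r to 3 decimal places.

11.705

The required radius is the distance from (-1, 3) to the farthest point.
Squared distances: 117, 65, 137, 26, 2.
Maximum is 137, attained at R.
r = √137 ≈ 11.705.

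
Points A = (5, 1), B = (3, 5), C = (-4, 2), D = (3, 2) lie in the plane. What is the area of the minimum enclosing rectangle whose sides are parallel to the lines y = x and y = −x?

In coordinates u = x + y, v = x − y the rectangle is axis-aligned; the map (x,y)→(u,v) scales areas by 2.
u-values: 6, 8, -2, 5; range = 8 − (-2) = 10.
v-values: 4, -2, -6, 1; range = 4 − (-6) = 10.
Area = (10 × 10) / 2 = 50.

50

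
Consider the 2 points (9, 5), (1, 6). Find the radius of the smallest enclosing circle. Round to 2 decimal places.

The smallest circle enclosing two points has them as diameter endpoints.
Centre = midpoint = (5, 5.5); r² = |(9, 5)−(1, 6)|²/4 = 65/4 = 16.25.
r = √(16.25) ≈ 4.03.

4.03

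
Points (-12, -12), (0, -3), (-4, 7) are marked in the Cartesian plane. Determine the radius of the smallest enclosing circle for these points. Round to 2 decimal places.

10.31

Call the three points A, B, C in the order given.
Side lengths²: AB² = 225, AC² = 425, BC² = 116.
Since AC² = 425 ≥ 225 + 116 = 341, the angle opposite AC is not acute, so the smallest enclosing circle has AC as diameter.
Centre = midpoint of AC = (-8, -2.5), r² = 425/4 = 106.25.
r = √(106.25) ≈ 10.31.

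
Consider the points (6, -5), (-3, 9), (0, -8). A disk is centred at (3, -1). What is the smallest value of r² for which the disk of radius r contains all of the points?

136

The required radius is the distance from (3, -1) to the farthest point.
Squared distances: 25, 136, 58.
Maximum is 136, attained at (-3, 9).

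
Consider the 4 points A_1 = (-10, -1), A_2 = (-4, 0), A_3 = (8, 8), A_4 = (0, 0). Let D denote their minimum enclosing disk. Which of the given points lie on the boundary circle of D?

The farthest pair is A_1–A_3 with squared distance 405. The circle on this segment as diameter has centre (-1, 3.5) and r² = 405/4 = 101.25.
Check A_2: distance² to centre = 21.25 ≤ 101.25, so it lies inside.
All remaining points lie in this disk, and no smaller disk contains both endpoints, so this is the minimum enclosing circle.
The points at distance exactly r from the centre are A_1, A_3 — 2 points.

A_1, A_3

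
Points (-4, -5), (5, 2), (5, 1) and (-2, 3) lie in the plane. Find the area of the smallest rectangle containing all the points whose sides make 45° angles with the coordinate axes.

72

In coordinates u = x + y, v = x − y the rectangle is axis-aligned; the map (x,y)→(u,v) scales areas by 2.
u-values: -9, 7, 6, 1; range = 7 − (-9) = 16.
v-values: 1, 3, 4, -5; range = 4 − (-5) = 9.
Area = (16 × 9) / 2 = 72.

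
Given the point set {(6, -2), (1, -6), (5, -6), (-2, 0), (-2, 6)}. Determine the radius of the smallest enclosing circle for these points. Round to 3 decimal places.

6.946

By Welzl's lemma the MEC is supported by two points (diametrically opposite) or three points (on a circumcircle).
The farthest pair is (5, -6)–(-2, 6) with squared distance 193. The circle on this segment as diameter has centre (1.5, 0) and r² = 193/4 = 48.25.
Check (6, -2): distance² to centre = 24.25 ≤ 48.25, so it lies inside.
All remaining points lie in this disk, and no smaller disk contains both endpoints, so this is the minimum enclosing circle.
r = √(48.25) ≈ 6.946.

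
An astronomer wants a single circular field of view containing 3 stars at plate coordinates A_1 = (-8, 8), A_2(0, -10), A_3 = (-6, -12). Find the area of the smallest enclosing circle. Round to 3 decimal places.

320.272

Side lengths²: A_1A_2² = 388, A_1A_3² = 404, A_2A_3² = 40.
Since A_1A_3² = 404 < 388 + 40 = 428, the triangle is acute, so the smallest enclosing circle is the circumcircle.
Circumcentre = (-187/31, -59/31), r² = 97970/961.
Area = π·r² = π·97970/961 ≈ 320.272.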